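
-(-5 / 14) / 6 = 5 / 84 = 0.06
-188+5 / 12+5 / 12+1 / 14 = -3929 / 21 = -187.10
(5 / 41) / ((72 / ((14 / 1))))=35 / 1476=0.02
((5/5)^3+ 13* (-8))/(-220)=103/220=0.47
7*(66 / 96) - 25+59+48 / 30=3233 / 80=40.41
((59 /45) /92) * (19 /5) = 0.05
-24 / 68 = -6 / 17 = -0.35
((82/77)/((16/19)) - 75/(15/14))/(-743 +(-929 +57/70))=211705/5147252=0.04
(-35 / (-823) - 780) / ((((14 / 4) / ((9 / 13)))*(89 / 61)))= -704811690 / 6665477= -105.74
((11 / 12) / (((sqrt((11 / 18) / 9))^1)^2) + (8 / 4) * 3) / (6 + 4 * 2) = 39 / 28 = 1.39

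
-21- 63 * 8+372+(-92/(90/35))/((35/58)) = -9553/45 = -212.29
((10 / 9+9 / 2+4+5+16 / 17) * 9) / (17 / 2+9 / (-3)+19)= 5.71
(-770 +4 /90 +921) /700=971 /4500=0.22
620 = 620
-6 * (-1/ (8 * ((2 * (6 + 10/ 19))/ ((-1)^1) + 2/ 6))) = -171/ 2900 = -0.06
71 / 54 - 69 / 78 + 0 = 151 / 351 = 0.43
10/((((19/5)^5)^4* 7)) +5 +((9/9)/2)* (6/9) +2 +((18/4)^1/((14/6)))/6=3452907561887642172874932349/451079681490551498320267212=7.65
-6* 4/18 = -1.33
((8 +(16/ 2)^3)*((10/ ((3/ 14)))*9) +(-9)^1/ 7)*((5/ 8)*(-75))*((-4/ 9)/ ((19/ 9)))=573296625/ 266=2155250.47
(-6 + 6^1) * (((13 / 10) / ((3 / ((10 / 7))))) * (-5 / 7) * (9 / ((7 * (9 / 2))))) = 0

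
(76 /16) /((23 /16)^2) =1216 /529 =2.30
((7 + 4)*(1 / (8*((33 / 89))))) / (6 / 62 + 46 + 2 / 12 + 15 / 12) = 0.08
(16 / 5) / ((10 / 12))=3.84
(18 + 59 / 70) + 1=1389 / 70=19.84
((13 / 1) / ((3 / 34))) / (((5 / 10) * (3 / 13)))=11492 / 9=1276.89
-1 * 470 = -470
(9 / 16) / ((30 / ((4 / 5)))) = 3 / 200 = 0.02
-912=-912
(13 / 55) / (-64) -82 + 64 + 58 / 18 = -468277 / 31680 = -14.78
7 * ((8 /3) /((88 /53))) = 11.24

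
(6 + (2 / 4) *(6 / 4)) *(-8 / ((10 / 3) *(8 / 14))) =-567 / 20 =-28.35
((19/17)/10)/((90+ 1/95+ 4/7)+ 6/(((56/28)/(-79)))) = -2527/3310512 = -0.00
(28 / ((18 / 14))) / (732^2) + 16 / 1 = 19289713 / 1205604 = 16.00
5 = 5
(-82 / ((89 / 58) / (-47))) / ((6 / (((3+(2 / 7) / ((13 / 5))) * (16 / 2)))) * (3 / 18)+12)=506076448 / 2426051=208.60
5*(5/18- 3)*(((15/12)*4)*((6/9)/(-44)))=1225/1188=1.03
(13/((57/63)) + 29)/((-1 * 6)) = -412/57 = -7.23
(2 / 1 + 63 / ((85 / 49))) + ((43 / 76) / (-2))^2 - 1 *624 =-1150029267 / 1963840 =-585.60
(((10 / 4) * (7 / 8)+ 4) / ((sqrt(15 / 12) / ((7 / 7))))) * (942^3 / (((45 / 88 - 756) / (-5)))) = 101143523448 * sqrt(5) / 7387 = 30616460.53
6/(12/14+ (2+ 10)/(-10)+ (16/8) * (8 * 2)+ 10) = 35/243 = 0.14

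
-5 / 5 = -1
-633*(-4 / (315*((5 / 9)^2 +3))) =5697 / 2345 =2.43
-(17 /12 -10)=103 /12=8.58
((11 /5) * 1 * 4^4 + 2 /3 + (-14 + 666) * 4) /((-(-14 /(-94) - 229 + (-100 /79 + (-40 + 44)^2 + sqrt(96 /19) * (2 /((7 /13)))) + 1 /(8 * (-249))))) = 631604002084641051648 * sqrt(114) /11657121267416579307695 + 34589565659241092594192 /2331424253483315861539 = 15.41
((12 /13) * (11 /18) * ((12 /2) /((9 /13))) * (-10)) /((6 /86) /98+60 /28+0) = -1854160 /81297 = -22.81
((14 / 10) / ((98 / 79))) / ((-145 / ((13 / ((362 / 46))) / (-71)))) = 23621 / 130437650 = 0.00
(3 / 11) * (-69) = -207 / 11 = -18.82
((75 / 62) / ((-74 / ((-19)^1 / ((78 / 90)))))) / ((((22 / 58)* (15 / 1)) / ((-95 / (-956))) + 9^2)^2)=721052375 / 38458716556156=0.00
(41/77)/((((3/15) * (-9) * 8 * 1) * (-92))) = 205/510048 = 0.00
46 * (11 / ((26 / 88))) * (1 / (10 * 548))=0.31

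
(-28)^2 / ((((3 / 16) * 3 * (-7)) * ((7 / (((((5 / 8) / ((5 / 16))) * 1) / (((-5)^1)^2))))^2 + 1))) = -7168 / 275661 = -0.03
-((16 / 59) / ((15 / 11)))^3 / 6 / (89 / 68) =-185360384 / 185072151375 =-0.00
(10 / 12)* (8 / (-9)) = -20 / 27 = -0.74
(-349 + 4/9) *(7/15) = -21959/135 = -162.66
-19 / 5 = -3.80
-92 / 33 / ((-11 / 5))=460 / 363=1.27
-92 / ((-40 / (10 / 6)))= 23 / 6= 3.83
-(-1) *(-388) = -388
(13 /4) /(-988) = -1 /304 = -0.00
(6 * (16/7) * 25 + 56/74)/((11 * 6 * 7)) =44498/59829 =0.74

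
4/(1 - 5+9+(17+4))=2/13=0.15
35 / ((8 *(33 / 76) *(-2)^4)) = 0.63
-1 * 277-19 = -296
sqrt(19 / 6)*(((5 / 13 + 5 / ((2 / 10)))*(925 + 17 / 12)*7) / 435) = 856009*sqrt(114) / 13572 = 673.42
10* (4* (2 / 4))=20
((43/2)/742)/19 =0.00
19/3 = 6.33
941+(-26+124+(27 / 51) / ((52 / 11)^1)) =918575 / 884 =1039.11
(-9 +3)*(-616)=3696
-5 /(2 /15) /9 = -25 /6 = -4.17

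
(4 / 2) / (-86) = -1 / 43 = -0.02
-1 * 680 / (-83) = 680 / 83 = 8.19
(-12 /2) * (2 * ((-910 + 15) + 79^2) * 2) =-128304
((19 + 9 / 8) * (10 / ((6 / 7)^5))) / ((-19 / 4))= -91.57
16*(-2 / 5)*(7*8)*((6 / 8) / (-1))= 1344 / 5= 268.80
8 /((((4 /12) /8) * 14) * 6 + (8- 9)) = 16 /5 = 3.20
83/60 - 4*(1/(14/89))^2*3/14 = -684421/20580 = -33.26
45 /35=9 /7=1.29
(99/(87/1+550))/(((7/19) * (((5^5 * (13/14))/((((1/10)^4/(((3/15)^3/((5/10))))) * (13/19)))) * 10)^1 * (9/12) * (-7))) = -33/2786875000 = -0.00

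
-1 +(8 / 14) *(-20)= -87 / 7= -12.43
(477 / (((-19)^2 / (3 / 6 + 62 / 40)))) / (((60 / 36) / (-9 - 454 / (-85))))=-5.95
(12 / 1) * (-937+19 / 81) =-303512 / 27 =-11241.19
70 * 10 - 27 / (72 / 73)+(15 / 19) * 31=105959 / 152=697.10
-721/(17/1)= -42.41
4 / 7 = 0.57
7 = 7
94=94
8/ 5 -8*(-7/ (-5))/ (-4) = 22/ 5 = 4.40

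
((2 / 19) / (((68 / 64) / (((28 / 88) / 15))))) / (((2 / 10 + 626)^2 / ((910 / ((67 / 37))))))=18855200 / 7000956837633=0.00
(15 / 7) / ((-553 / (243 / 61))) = -3645 / 236131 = -0.02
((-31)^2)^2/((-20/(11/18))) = -10158731/360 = -28218.70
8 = 8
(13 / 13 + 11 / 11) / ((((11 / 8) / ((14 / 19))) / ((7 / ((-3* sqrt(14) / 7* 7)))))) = -112* sqrt(14) / 627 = -0.67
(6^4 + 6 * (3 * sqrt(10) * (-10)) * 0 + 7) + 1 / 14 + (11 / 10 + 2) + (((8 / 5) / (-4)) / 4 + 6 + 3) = 18411 / 14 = 1315.07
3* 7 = 21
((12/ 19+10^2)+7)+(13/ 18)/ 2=73867/ 684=107.99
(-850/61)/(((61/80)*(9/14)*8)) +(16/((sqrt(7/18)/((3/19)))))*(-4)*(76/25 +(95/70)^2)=-181296*sqrt(14)/8575-119000/33489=-82.66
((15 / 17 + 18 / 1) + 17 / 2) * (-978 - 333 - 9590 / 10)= -1056685 / 17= -62157.94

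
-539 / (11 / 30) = -1470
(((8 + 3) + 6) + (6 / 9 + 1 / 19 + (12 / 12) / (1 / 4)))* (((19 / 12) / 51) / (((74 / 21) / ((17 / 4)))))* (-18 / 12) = -1.22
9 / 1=9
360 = 360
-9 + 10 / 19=-161 / 19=-8.47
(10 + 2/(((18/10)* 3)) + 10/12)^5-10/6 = 81053686603085/459165024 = 176524.09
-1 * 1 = -1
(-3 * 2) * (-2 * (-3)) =-36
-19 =-19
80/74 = 40/37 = 1.08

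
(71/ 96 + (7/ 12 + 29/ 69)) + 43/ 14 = 24805/ 5152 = 4.81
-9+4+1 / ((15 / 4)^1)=-71 / 15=-4.73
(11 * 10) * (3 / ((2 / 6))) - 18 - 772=200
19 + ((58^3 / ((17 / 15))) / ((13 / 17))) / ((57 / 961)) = 937517853 / 247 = 3795618.84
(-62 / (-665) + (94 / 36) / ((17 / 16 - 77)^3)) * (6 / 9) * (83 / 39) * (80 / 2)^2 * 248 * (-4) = -2109429356130082816 / 10047750382215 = -209940.46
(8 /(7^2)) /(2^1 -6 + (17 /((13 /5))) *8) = 26 /7693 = 0.00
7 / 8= 0.88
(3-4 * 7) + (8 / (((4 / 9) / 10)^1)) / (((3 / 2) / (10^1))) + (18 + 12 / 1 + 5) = 1210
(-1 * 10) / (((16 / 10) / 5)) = -125 / 4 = -31.25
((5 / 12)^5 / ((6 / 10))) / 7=15625 / 5225472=0.00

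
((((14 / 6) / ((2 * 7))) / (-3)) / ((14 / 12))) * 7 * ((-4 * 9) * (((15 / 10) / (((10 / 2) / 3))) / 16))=27 / 40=0.68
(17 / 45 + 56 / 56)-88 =-3898 / 45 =-86.62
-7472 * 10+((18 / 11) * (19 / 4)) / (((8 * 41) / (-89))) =-539194739 / 7216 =-74722.11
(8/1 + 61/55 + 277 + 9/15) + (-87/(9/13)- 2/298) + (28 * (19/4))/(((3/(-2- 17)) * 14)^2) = 188.25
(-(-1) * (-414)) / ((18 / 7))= -161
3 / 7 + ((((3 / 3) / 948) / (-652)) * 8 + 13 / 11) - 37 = -210539027 / 5949174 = -35.39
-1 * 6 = -6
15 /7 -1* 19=-118 /7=-16.86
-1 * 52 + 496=444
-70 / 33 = -2.12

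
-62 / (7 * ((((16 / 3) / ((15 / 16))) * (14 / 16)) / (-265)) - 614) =369675 / 3661759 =0.10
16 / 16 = 1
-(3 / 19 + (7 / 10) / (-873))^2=-678967249 / 27512856900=-0.02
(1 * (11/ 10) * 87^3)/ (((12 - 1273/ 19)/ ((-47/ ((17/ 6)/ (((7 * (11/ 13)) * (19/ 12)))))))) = 45279324783/ 22100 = 2048838.23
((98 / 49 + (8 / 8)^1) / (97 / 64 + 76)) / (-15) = -64 / 24805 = -0.00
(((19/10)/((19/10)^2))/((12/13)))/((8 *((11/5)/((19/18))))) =325/9504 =0.03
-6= -6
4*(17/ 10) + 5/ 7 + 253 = 9118/ 35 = 260.51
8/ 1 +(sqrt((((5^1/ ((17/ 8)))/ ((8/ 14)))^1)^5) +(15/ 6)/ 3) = 53/ 6 +4900*sqrt(1190)/ 4913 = 43.24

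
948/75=316/25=12.64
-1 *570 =-570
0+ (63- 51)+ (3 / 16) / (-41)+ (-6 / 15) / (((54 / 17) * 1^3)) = 1051163 / 88560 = 11.87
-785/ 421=-1.86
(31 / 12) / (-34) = -31 / 408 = -0.08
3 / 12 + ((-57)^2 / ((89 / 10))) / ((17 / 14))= 1820953 / 6052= 300.88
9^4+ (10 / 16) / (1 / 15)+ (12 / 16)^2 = 105135 / 16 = 6570.94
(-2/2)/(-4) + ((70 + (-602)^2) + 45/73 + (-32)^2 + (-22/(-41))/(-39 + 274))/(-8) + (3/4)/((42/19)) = -894828393041/19693940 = -45436.74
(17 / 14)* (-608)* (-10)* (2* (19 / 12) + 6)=1421200 / 21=67676.19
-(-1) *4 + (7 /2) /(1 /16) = 60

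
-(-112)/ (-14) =-8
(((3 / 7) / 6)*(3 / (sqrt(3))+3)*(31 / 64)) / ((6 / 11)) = 341*sqrt(3) / 5376+341 / 1792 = 0.30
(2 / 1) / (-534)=-0.00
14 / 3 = 4.67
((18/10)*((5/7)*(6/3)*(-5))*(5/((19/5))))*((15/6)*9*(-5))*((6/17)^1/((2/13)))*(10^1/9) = 10968750/2261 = 4851.28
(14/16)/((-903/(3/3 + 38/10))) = -0.00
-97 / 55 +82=4413 / 55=80.24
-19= -19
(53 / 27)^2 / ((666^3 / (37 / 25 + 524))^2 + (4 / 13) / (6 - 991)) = 689733329161045 / 56570496973742158229630844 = 0.00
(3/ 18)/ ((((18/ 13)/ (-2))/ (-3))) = 13/ 18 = 0.72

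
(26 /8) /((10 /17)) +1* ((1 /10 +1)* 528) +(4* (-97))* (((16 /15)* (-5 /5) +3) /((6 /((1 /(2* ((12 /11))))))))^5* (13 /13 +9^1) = 688882603621220897 /1175462461440000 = 586.05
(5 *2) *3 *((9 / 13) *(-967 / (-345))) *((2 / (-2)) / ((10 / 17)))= -147951 / 1495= -98.96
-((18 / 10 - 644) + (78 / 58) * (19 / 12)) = 371241 / 580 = 640.07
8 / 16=0.50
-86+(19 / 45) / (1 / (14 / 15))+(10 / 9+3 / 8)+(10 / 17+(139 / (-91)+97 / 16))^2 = -23932761214261 / 413546515200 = -57.87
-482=-482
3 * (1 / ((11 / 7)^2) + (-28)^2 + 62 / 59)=2356.37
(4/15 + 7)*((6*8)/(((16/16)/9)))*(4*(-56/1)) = -3515904/5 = -703180.80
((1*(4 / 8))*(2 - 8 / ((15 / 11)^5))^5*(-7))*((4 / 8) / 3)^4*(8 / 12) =-283689802062848253908427914 / 61360338954522907733917236328125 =-0.00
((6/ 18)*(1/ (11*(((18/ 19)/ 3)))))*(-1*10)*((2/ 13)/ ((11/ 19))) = -3610/ 14157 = -0.25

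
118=118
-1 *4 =-4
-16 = -16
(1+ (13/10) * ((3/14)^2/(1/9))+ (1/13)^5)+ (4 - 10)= -3247697911/727734280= -4.46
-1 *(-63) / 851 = 63 / 851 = 0.07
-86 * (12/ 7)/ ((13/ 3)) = -3096/ 91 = -34.02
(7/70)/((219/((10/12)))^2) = 5/3453192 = 0.00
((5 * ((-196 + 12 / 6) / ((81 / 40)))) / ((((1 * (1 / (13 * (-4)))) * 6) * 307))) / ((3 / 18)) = 2017600 / 24867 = 81.14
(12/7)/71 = 12/497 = 0.02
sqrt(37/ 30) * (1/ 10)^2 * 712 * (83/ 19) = 7387 * sqrt(1110)/ 7125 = 34.54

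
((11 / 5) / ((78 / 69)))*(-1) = -253 / 130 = -1.95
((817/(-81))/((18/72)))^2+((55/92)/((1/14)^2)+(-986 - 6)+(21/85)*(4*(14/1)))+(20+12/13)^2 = 2611146757667/2167721595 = 1204.56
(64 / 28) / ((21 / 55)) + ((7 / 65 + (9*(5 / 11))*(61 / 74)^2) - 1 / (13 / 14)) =4487590579 / 575554980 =7.80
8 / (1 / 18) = 144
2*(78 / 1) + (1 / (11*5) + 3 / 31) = 266176 / 1705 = 156.11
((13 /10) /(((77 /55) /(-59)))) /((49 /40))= -15340 /343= -44.72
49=49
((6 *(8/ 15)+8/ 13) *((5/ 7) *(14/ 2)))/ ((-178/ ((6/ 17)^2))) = -4464/ 334373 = -0.01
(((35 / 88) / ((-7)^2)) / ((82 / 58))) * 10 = 725 / 12628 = 0.06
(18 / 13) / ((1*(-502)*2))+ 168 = 1096359 / 6526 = 168.00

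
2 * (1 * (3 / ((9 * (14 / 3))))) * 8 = 8 / 7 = 1.14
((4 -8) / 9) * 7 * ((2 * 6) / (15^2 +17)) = -56 / 363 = -0.15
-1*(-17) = 17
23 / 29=0.79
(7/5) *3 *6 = 126/5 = 25.20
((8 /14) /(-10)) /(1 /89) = -178 /35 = -5.09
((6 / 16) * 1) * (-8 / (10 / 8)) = -12 / 5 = -2.40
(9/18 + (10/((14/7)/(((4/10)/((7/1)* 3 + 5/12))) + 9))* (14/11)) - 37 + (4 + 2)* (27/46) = -32.87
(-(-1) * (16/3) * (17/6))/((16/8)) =7.56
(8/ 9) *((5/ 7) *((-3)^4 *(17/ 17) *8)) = 2880/ 7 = 411.43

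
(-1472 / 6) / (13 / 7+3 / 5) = -12880 / 129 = -99.84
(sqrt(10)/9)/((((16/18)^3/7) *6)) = 0.58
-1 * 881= -881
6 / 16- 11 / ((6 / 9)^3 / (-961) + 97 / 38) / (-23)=260409063 / 463046120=0.56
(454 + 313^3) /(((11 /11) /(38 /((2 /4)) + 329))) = 12419224155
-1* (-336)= 336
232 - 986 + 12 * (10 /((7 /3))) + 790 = 612 /7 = 87.43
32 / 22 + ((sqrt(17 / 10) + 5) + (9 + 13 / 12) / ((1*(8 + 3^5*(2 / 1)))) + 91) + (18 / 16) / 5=sqrt(170) / 10 + 15927047 / 163020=99.00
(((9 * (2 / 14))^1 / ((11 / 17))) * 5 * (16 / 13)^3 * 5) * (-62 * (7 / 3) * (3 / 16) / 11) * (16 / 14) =-485683200 / 1860859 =-261.00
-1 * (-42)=42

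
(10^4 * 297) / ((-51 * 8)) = -123750 / 17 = -7279.41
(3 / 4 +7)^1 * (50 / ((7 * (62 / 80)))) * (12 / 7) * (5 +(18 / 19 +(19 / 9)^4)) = 6434984000 / 2036097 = 3160.45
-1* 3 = -3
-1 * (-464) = 464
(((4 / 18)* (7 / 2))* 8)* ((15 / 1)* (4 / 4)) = 93.33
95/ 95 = 1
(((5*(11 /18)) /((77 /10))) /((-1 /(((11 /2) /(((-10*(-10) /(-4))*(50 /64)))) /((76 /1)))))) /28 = 11 /209475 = 0.00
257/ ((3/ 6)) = 514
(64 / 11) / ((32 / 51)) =9.27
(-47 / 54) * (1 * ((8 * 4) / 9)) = -752 / 243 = -3.09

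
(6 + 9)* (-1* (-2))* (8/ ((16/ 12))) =180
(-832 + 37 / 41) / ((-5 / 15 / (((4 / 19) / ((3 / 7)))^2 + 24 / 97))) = 5248367800 / 4307091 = 1218.54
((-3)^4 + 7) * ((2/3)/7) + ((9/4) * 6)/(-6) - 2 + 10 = 1187/84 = 14.13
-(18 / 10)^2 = -3.24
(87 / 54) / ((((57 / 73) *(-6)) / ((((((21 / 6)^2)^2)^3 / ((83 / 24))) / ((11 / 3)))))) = -29302005004517 / 319739904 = -91643.25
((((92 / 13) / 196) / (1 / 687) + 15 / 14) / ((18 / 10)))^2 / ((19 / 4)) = 335439225 / 7709611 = 43.51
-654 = -654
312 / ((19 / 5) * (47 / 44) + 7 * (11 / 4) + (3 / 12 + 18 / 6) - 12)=21.43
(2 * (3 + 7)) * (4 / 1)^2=320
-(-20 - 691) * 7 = 4977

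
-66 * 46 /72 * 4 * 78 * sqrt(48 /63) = -52624 * sqrt(21) /21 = -11483.50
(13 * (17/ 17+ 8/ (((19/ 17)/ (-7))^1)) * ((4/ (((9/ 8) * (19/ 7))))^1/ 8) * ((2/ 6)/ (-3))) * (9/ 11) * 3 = 113204/ 3971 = 28.51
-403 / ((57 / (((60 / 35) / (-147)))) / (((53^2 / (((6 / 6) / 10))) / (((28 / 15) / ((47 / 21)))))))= 2660263450 / 957999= 2776.90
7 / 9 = 0.78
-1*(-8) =8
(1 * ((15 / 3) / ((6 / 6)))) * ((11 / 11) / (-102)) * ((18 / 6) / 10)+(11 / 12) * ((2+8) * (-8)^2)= 119677 / 204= 586.65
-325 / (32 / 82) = -13325 / 16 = -832.81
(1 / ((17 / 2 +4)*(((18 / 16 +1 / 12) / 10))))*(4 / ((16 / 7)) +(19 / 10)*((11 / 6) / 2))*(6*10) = 20112 / 145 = 138.70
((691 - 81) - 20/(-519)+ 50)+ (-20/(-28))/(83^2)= 16519273475/25027737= 660.04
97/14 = 6.93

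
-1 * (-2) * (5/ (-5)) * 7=-14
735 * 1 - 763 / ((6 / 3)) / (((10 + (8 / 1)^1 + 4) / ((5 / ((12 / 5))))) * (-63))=3495445 / 4752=735.57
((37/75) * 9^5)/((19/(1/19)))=728271/9025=80.69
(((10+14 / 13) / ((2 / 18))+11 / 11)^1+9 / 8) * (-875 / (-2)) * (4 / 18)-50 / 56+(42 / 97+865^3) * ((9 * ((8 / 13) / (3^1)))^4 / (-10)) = -5248797851267180809 / 6981450840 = -751820498.57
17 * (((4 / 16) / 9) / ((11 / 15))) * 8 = 170 / 33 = 5.15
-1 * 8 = -8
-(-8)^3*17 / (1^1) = 8704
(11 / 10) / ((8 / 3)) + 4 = 353 / 80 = 4.41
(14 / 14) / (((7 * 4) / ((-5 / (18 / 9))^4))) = 625 / 448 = 1.40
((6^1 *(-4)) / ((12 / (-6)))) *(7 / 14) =6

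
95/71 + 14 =1089/71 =15.34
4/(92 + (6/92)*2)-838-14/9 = -16010336/19071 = -839.51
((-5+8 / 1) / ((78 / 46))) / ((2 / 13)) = 23 / 2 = 11.50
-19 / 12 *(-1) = 19 / 12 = 1.58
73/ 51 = 1.43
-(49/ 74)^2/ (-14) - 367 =-366.97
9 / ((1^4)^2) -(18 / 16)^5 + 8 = 498007 / 32768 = 15.20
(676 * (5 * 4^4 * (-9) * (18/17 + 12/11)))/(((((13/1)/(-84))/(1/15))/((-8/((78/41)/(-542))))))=3073607663616/187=16436404618.27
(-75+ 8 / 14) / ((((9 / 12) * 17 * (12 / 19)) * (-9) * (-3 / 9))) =-3.08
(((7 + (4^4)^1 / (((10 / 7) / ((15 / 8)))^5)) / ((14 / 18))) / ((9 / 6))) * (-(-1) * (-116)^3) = -42988466013 / 32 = -1343389562.91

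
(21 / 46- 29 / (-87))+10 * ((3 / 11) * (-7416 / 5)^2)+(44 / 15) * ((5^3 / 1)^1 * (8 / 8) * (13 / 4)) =15182204371 / 2530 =6000871.29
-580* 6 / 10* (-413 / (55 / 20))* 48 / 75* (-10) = -18396672 / 55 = -334484.95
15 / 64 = 0.23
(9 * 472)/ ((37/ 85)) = 361080/ 37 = 9758.92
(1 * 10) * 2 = 20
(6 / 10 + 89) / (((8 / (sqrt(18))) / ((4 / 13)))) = 672 * sqrt(2) / 65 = 14.62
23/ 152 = 0.15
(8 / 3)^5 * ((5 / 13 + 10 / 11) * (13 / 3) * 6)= 12124160 / 2673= 4535.79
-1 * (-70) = 70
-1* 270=-270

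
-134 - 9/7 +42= -653/7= -93.29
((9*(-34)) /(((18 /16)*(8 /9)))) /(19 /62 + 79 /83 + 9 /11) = -147.37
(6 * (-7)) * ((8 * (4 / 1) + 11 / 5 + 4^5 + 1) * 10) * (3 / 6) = -222432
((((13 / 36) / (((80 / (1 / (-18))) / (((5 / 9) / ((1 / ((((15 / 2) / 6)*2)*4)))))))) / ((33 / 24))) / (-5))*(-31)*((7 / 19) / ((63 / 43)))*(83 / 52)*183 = -6748979 / 14626656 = -0.46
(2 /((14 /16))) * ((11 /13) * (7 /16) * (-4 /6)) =-22 /39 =-0.56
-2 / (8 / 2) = -1 / 2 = -0.50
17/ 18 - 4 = -55/ 18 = -3.06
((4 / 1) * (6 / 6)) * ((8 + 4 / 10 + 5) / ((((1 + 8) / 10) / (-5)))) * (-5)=13400 / 9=1488.89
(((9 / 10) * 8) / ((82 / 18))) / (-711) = -0.00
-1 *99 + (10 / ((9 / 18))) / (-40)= -199 / 2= -99.50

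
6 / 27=2 / 9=0.22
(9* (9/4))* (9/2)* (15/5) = 2187/8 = 273.38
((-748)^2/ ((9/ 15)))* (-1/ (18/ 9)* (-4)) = 5595040/ 3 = 1865013.33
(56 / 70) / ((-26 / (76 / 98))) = -76 / 3185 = -0.02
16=16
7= 7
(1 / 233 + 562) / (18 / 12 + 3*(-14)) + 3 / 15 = -430199 / 31455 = -13.68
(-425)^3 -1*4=-76765629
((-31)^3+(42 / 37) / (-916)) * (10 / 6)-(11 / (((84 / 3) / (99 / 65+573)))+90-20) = -1155347197973 / 23131290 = -49947.37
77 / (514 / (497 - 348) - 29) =-11473 / 3807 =-3.01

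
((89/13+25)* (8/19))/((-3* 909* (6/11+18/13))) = -44/17271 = -0.00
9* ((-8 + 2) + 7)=9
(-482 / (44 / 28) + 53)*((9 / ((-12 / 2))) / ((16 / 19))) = 159087 / 352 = 451.95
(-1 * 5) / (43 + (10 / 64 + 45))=-160 / 2821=-0.06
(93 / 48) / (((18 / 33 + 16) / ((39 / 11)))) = 93 / 224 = 0.42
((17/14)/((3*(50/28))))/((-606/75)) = -17/606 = -0.03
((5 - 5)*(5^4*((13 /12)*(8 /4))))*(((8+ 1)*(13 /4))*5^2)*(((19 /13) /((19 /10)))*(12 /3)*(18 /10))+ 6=6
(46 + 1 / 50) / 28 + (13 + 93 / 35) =24221 / 1400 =17.30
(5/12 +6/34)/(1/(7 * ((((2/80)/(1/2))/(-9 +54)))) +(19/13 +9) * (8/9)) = 33033/7678288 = 0.00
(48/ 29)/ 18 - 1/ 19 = 65/ 1653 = 0.04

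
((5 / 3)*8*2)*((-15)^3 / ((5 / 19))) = -342000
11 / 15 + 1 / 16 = 191 / 240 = 0.80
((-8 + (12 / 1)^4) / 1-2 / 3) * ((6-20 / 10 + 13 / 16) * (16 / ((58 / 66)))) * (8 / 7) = 60192176 / 29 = 2075592.28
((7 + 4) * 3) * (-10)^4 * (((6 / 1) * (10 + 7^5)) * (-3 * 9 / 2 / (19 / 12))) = -5394220920000 / 19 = -283906364210.53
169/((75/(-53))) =-8957/75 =-119.43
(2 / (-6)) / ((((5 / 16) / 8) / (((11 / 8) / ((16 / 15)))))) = -11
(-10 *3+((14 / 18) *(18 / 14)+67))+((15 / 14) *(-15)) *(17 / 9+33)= -3659 / 7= -522.71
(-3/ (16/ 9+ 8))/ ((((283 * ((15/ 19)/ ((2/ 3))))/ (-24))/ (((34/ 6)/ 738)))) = 323/ 1914495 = 0.00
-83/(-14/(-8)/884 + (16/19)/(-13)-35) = 5576272/2355659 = 2.37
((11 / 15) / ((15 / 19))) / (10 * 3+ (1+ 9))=209 / 9000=0.02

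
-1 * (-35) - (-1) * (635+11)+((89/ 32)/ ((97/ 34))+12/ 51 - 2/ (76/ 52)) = 341303243/ 501296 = 680.84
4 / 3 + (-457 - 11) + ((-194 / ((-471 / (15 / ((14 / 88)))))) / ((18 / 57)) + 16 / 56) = -343.40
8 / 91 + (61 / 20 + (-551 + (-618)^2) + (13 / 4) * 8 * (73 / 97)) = 67331597747 / 176540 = 381395.70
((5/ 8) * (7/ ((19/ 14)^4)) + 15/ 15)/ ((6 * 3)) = 298391/ 2345778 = 0.13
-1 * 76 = -76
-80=-80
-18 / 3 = -6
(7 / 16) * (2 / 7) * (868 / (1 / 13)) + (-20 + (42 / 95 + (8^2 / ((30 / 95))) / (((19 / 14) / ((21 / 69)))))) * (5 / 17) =63211063 / 44574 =1418.12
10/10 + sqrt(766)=1 + sqrt(766)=28.68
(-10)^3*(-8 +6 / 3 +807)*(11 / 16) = -550687.50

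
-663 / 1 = -663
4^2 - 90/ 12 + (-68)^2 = 9265/ 2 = 4632.50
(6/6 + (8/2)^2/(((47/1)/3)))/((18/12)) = 190/141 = 1.35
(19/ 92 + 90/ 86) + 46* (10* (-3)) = -5454323/ 3956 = -1378.75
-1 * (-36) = 36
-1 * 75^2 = -5625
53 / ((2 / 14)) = 371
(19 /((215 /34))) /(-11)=-646 /2365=-0.27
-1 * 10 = -10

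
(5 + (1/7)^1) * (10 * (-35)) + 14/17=-30586/17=-1799.18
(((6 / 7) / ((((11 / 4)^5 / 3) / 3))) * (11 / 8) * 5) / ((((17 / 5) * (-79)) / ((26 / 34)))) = -2246400 / 2339880697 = -0.00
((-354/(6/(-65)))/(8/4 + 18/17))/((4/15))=75225/16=4701.56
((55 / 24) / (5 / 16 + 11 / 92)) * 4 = 10120 / 477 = 21.22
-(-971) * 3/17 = 2913/17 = 171.35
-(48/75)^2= -256/625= -0.41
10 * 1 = 10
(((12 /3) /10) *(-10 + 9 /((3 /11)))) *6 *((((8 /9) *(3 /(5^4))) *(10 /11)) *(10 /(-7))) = -2944 /9625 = -0.31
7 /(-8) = -0.88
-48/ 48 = -1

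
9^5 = 59049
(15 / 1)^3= 3375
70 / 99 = 0.71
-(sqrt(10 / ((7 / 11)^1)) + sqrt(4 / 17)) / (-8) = sqrt(17) / 68 + sqrt(770) / 56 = 0.56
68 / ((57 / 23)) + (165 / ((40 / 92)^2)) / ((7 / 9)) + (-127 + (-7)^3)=5423801 / 7980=679.67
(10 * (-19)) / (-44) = 95 / 22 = 4.32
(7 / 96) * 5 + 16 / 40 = 367 / 480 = 0.76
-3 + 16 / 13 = -23 / 13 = -1.77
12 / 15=4 / 5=0.80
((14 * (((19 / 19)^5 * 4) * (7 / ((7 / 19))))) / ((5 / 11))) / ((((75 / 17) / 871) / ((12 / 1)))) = 693204512 / 125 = 5545636.10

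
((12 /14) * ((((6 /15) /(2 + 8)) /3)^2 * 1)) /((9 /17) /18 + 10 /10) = 68 /459375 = 0.00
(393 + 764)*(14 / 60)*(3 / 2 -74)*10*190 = -111563725 / 3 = -37187908.33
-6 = -6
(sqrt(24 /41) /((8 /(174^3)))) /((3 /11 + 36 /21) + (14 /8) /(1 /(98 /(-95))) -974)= -517.36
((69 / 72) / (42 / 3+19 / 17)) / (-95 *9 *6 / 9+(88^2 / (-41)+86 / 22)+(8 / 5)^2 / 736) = -101396075 / 1207579817064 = -0.00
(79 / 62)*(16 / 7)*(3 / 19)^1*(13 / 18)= 4108 / 12369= 0.33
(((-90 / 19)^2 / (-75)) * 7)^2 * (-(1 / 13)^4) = -571536 / 3722098081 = -0.00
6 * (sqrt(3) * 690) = 4140 * sqrt(3) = 7170.69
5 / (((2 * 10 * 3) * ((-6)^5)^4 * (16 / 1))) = 0.00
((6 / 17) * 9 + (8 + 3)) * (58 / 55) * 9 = 125802 / 935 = 134.55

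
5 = 5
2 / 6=0.33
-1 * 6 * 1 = -6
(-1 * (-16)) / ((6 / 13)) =104 / 3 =34.67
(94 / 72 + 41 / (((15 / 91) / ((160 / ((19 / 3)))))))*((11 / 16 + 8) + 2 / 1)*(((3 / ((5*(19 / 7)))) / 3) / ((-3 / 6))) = -6018607 / 608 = -9899.02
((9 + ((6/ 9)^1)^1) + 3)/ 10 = 19/ 15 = 1.27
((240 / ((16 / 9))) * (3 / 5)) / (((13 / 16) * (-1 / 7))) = -9072 / 13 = -697.85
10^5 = 100000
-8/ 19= -0.42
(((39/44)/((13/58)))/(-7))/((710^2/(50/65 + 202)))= -57333/252302050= -0.00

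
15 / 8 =1.88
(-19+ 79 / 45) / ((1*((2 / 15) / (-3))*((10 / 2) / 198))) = 76824 / 5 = 15364.80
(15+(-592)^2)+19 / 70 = 24533549 / 70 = 350479.27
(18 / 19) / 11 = 18 / 209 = 0.09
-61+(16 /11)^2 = -7125 /121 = -58.88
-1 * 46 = -46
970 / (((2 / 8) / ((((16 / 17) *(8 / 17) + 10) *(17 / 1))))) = 11709840 / 17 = 688814.12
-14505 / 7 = -2072.14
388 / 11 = 35.27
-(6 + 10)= -16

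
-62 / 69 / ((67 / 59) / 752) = -595.03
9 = 9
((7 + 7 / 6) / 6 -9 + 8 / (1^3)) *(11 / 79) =143 / 2844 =0.05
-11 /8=-1.38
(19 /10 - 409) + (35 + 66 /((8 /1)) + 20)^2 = 287477 /80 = 3593.46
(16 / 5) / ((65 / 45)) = 144 / 65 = 2.22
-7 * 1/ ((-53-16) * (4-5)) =-7/ 69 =-0.10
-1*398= -398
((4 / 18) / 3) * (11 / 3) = 22 / 81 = 0.27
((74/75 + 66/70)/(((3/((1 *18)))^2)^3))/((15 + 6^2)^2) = 1750464/50575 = 34.61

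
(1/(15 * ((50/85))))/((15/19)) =323/2250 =0.14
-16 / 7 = -2.29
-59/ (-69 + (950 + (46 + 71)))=-59/ 998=-0.06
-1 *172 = -172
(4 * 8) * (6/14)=13.71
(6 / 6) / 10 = 1 / 10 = 0.10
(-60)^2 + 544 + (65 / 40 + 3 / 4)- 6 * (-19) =34083 / 8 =4260.38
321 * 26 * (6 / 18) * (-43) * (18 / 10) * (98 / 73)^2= -10339992936 / 26645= -388065.04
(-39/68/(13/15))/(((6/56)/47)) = -4935/17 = -290.29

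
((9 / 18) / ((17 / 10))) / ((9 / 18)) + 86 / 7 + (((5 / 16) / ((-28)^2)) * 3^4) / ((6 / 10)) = 2756819 / 213248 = 12.93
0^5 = 0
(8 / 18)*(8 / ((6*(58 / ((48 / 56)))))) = 16 / 1827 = 0.01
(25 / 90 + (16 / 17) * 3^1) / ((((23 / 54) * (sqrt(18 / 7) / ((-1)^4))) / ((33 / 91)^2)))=79497 * sqrt(14) / 498134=0.60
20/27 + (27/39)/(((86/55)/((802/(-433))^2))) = 6394337750/2829771477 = 2.26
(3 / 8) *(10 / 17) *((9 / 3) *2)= 45 / 34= 1.32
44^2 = 1936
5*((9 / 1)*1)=45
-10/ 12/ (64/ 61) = -305/ 384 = -0.79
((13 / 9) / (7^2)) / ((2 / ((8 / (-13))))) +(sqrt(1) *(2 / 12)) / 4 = 0.03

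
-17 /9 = -1.89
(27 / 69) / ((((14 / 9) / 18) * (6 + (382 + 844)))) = 729 / 198352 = 0.00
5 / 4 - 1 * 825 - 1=-3299 / 4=-824.75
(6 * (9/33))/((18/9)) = 0.82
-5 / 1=-5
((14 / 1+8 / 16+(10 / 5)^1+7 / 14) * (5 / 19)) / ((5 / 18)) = 306 / 19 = 16.11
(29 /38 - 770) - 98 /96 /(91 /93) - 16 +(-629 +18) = -1397.28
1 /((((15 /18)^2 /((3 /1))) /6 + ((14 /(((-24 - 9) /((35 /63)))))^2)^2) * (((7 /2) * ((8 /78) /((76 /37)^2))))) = 7010961466931136 /24854181549575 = 282.08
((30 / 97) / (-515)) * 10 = -60 / 9991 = -0.01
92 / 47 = 1.96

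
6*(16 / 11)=96 / 11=8.73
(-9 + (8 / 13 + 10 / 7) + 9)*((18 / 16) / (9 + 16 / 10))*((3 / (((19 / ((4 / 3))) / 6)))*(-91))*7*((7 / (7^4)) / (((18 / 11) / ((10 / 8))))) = -76725 / 197372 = -0.39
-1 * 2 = -2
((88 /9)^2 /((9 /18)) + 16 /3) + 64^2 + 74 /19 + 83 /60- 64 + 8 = 130563259 /30780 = 4241.82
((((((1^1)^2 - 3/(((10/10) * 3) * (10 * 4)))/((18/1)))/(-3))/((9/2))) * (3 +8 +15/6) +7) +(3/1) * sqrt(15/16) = 3 * sqrt(15)/4 +1667/240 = 9.85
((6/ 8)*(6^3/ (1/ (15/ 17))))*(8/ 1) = 19440/ 17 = 1143.53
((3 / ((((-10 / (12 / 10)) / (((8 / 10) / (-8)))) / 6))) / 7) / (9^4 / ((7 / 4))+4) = 27 / 3284000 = 0.00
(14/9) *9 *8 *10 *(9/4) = 2520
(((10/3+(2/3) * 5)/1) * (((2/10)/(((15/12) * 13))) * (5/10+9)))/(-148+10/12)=-304/57395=-0.01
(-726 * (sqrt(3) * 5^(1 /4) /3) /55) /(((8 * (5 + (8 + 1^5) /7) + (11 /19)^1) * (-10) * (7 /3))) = 19 * sqrt(3) * 5^(1 /4) /5125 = 0.01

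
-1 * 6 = -6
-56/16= -7/2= -3.50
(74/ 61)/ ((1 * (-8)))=-37/ 244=-0.15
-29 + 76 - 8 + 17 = 56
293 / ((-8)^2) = 293 / 64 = 4.58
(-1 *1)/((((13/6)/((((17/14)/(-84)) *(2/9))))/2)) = 17/5733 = 0.00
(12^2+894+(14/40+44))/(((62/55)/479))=114058043/248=459911.46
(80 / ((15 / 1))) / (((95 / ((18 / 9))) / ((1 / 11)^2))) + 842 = 29036402 / 34485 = 842.00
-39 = -39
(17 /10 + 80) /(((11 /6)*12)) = 817 /220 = 3.71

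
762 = 762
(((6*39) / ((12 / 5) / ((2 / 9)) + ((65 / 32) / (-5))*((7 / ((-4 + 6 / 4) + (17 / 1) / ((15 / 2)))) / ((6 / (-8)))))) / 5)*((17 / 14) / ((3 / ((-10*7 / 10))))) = 2652 / 109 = 24.33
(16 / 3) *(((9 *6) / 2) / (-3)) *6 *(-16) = 4608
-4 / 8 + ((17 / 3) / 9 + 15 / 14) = 227 / 189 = 1.20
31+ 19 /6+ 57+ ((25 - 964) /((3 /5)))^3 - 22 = -22998222335 /6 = -3833037055.83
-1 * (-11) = 11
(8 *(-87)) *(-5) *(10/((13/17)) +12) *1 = 1134480/13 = 87267.69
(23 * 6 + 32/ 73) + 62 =14632/ 73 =200.44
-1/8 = -0.12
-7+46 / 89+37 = 2716 / 89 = 30.52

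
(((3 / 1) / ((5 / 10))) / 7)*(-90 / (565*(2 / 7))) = -54 / 113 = -0.48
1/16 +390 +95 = 7761/16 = 485.06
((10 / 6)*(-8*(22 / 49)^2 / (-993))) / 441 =19360 / 3154287339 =0.00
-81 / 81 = -1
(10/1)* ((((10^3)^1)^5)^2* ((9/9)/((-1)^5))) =-10000000000000000000000000000000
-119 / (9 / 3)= -119 / 3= -39.67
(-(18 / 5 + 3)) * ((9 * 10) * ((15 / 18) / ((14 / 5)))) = -2475 / 14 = -176.79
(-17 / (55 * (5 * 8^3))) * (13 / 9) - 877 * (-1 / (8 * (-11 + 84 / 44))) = -15281069 / 1267200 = -12.06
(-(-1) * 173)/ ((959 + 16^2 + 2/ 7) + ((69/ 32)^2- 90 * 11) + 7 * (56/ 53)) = 65723392/ 90163131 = 0.73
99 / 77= 9 / 7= 1.29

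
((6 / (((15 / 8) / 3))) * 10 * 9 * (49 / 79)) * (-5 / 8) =-26460 / 79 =-334.94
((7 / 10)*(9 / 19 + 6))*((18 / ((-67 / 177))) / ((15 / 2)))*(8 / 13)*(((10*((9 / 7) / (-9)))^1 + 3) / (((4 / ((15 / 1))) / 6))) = -51727896 / 82745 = -625.15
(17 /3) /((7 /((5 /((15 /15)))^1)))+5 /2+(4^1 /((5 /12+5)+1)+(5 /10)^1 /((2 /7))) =8243 /924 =8.92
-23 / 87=-0.26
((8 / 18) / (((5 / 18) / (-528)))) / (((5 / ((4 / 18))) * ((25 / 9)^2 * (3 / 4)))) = -101376 / 15625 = -6.49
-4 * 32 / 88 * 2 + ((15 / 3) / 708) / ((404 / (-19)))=-9154069 / 3146352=-2.91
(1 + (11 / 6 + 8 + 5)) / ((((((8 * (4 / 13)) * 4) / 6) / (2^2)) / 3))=3705 / 32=115.78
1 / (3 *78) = 1 / 234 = 0.00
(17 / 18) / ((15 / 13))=221 / 270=0.82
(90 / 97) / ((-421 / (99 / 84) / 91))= -0.24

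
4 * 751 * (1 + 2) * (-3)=-27036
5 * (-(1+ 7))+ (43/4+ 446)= 1667/4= 416.75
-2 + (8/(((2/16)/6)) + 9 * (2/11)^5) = 382.00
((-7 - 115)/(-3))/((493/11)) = 1342/1479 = 0.91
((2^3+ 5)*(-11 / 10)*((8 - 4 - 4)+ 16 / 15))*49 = -56056 / 75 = -747.41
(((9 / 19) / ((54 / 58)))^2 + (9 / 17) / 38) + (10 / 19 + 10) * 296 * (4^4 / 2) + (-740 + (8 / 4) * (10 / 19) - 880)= 43877357893 / 110466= 397202.38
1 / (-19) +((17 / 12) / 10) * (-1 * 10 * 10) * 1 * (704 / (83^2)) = -589147 / 392673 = -1.50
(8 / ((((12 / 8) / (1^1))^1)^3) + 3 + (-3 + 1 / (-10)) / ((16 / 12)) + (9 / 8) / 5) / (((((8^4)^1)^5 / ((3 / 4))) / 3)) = 883 / 138350580552821637120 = 0.00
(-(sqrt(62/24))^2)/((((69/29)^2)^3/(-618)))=1899270863953/215836326162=8.80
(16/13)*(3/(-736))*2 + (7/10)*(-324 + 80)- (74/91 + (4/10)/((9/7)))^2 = -66366834353/385687575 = -172.07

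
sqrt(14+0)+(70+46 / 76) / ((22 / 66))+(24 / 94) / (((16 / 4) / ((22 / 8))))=sqrt(14)+757233 / 3572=215.73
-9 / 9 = -1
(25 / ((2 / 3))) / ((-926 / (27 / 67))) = -2025 / 124084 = -0.02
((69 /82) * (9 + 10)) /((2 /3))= 3933 /164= 23.98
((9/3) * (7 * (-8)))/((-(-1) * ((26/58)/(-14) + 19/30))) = -279.39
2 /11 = 0.18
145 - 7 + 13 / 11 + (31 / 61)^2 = 5707422 / 40931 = 139.44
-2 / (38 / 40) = -40 / 19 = -2.11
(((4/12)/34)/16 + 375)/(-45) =-612001/73440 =-8.33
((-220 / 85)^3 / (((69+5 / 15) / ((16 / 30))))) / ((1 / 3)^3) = -1149984 / 319345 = -3.60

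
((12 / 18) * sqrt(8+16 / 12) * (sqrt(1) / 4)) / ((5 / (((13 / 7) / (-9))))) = -13 * sqrt(21) / 2835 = -0.02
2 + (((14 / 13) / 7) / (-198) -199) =-253540 / 1287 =-197.00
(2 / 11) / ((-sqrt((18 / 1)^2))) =-1 / 99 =-0.01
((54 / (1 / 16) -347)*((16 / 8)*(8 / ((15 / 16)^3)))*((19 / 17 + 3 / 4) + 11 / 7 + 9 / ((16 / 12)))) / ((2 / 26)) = 21362671616 / 16065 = 1329764.81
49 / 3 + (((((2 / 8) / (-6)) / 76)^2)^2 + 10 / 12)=190013873061889 / 11068769304576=17.17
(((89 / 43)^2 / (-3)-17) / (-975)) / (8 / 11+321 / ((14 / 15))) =3148376 / 57411533205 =0.00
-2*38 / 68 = -19 / 17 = -1.12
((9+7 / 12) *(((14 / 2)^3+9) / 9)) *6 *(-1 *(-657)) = 1477520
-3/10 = -0.30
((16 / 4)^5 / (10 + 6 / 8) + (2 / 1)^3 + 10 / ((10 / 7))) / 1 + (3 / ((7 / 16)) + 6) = 37057 / 301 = 123.11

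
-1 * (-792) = 792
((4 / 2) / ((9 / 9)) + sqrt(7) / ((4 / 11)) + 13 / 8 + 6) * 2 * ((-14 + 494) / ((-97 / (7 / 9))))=-21560 / 291 - 6160 * sqrt(7) / 291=-130.10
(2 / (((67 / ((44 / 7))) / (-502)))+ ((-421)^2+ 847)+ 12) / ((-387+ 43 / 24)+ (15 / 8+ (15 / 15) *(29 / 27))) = -2254087548 / 4840549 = -465.67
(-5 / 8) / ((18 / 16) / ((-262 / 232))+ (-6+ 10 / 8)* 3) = 655 / 15978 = 0.04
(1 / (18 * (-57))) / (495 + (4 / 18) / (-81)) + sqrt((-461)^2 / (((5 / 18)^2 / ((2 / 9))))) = -27 / 13712414 + 2766 * sqrt(2) / 5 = 782.34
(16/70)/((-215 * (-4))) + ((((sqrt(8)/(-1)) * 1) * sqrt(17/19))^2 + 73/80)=18462443/2287600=8.07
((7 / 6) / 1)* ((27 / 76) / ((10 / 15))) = 189 / 304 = 0.62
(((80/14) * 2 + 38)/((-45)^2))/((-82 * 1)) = -173/581175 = -0.00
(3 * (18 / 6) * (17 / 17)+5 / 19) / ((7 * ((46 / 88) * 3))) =7744 / 9177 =0.84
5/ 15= 1/ 3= 0.33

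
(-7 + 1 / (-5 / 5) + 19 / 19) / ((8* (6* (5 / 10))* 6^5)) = -7 / 186624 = -0.00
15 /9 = 5 /3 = 1.67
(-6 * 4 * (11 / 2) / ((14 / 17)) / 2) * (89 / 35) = -49929 / 245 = -203.79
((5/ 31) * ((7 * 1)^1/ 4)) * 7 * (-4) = -245/ 31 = -7.90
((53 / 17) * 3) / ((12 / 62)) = 1643 / 34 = 48.32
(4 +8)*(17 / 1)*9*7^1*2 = 25704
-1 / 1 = -1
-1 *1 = -1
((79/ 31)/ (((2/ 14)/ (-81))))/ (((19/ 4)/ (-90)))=16125480/ 589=27377.72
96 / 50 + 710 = 17798 / 25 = 711.92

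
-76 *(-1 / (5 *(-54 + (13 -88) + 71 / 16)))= -1216 / 9965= -0.12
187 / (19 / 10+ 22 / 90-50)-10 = -59900 / 4307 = -13.91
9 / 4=2.25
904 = 904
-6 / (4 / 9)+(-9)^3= -1485 / 2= -742.50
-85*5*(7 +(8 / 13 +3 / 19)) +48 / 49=-39972144 / 12103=-3302.66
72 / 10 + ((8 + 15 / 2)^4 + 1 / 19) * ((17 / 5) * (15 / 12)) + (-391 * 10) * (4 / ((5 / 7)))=1358403871 / 6080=223421.69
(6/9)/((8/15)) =1.25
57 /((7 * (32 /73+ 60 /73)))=4161 /644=6.46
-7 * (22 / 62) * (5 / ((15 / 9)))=-231 / 31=-7.45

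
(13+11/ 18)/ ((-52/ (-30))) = 1225/ 156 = 7.85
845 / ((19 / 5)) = 4225 / 19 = 222.37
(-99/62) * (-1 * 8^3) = 25344/31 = 817.55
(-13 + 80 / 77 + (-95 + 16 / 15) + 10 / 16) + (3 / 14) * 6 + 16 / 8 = -942329 / 9240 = -101.98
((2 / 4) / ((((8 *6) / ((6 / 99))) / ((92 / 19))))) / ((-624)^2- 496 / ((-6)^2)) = 23 / 2929561360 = 0.00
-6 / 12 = -1 / 2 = -0.50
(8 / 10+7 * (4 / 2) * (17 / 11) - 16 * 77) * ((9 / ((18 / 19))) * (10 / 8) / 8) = -631997 / 352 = -1795.45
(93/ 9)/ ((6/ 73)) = 2263/ 18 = 125.72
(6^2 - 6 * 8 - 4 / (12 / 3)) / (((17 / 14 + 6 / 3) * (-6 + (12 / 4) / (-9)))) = 182 / 285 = 0.64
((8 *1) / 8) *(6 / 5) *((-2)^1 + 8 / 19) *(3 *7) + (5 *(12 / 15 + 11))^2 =65383 / 19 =3441.21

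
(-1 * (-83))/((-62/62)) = -83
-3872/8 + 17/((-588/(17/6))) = -1707841/3528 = -484.08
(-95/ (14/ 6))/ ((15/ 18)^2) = -2052/ 35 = -58.63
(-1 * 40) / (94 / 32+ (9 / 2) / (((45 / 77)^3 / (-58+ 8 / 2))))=240000 / 7286903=0.03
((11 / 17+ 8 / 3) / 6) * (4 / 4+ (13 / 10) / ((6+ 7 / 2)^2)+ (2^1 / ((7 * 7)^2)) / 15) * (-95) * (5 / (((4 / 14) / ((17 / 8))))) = -11145055675 / 5630688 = -1979.34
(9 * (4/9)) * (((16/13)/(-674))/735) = -0.00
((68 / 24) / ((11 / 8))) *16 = 32.97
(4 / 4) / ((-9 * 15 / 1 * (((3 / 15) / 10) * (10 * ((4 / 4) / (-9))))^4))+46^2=-28259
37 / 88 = 0.42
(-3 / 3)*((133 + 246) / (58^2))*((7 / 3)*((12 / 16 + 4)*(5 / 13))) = -252035 / 524784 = -0.48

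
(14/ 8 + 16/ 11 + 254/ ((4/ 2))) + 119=10965/ 44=249.20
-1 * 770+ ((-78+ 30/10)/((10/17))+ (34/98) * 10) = -894.03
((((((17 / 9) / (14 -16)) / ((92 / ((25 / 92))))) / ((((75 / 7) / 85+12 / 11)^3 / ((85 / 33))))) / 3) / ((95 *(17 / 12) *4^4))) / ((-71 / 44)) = 953252317325 / 39879405387793571328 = 0.00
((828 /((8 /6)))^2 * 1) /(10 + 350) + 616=67489 /40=1687.22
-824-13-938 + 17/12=-21283/12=-1773.58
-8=-8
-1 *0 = 0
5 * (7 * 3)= 105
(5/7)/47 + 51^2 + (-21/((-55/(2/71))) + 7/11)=3342472653/1284745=2601.66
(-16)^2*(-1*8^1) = -2048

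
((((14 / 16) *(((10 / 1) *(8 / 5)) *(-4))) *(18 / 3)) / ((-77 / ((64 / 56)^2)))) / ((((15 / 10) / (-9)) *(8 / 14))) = -4608 / 77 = -59.84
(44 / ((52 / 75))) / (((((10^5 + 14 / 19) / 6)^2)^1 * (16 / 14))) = 2084775 / 10429042578344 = 0.00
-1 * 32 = -32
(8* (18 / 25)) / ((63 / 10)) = 32 / 35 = 0.91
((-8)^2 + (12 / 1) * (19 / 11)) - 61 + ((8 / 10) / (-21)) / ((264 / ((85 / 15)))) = 44843 / 1890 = 23.73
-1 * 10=-10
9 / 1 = 9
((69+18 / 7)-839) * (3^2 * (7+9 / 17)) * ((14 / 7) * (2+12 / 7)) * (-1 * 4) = 75718656 / 49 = 1545278.69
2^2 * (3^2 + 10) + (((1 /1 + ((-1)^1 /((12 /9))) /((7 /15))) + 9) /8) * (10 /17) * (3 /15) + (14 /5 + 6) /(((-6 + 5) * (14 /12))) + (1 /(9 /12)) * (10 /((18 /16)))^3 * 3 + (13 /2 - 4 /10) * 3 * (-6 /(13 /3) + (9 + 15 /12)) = 54857007865 /18044208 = 3040.14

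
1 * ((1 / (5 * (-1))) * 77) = -77 / 5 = -15.40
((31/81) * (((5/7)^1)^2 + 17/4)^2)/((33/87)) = 86952179/3803184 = 22.86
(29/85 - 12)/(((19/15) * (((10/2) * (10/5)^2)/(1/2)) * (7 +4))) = -2973/142120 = -0.02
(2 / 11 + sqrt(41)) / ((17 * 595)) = 2 / 111265 + sqrt(41) / 10115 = 0.00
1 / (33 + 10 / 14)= 7 / 236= 0.03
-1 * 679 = -679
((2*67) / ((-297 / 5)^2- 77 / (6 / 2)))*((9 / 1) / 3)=15075 / 131351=0.11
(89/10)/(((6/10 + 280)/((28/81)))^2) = 174440/12914731449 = 0.00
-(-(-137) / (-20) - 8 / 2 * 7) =697 / 20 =34.85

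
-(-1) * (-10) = -10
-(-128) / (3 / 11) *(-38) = -53504 / 3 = -17834.67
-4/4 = -1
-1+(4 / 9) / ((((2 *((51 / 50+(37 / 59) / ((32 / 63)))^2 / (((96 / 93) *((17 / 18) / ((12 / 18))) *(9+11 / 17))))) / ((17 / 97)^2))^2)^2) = -86796243562154067458096953410076942961934378881732203603178495609 / 86796370854622676288791747644527638142147500069572203603178495609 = -1.00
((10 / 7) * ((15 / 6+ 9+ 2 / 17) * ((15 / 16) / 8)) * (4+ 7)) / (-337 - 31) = -325875 / 5605376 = -0.06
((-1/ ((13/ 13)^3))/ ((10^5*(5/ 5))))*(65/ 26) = -1/ 40000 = -0.00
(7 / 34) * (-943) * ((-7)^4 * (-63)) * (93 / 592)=92859296859 / 20128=4613438.83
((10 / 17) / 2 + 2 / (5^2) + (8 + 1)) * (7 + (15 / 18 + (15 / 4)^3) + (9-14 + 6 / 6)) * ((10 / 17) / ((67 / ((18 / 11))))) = 8113167 / 1064965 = 7.62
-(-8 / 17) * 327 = 2616 / 17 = 153.88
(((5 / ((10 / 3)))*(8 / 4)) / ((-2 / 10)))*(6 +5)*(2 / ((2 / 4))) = -660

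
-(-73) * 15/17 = 1095/17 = 64.41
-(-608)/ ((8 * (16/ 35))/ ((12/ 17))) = 1995/ 17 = 117.35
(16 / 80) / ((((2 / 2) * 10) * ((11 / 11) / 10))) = 1 / 5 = 0.20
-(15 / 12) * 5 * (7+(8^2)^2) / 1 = -102575 / 4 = -25643.75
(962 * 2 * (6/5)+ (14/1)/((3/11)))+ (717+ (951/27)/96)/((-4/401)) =-1201925921/17280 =-69555.90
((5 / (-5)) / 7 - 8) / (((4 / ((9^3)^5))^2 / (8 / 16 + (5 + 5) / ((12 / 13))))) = -13692344122894833735117101923923 / 56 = -244506145051693459555662500000.00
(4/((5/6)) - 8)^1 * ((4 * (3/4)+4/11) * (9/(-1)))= 96.87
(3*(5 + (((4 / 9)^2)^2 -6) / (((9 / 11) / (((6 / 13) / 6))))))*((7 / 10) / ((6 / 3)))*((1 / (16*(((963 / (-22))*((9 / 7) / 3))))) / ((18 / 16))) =-367379705 / 26612439516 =-0.01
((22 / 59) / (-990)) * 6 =-2 / 885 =-0.00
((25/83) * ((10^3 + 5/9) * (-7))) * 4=-6303500/747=-8438.42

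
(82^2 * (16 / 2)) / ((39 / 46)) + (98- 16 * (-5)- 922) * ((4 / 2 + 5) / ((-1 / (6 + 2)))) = 4099328 / 39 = 105110.97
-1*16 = -16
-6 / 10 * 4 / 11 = -12 / 55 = -0.22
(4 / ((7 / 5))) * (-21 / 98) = -30 / 49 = -0.61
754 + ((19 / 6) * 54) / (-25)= 18679 / 25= 747.16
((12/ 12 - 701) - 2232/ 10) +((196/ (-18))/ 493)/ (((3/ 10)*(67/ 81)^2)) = -10216754132/ 11065385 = -923.31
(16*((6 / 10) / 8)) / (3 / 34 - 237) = -68 / 13425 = -0.01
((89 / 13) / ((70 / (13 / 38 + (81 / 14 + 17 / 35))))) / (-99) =-65237 / 9984975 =-0.01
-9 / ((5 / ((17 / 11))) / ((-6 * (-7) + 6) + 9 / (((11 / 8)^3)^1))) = -10479888 / 73205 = -143.16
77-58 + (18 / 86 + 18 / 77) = 64376 / 3311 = 19.44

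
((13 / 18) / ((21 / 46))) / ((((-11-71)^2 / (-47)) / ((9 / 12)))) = -0.01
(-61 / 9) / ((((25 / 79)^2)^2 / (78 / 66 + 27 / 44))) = -187700440339 / 154687500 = -1213.42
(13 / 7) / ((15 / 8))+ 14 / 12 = 151 / 70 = 2.16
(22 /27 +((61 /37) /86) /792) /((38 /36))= 6160535 /7980456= 0.77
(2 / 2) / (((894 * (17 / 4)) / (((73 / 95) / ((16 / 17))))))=73 / 339720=0.00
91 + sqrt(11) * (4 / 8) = sqrt(11) / 2 + 91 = 92.66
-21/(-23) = 21/23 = 0.91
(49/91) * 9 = 63/13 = 4.85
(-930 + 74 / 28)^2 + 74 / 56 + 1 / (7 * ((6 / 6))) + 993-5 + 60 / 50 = 210940574 / 245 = 860981.93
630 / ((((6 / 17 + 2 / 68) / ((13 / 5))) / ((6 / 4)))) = 6426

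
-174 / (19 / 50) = -457.89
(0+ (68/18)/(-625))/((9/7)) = -238/50625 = -0.00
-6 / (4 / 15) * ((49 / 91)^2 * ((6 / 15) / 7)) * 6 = -378 / 169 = -2.24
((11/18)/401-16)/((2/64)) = -1847632/3609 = -511.95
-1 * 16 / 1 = -16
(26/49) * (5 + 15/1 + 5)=650/49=13.27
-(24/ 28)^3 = -216/ 343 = -0.63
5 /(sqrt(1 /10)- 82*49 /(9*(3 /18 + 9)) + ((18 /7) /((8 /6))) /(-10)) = -5218266900 /51028223761- 10672200*sqrt(10) /51028223761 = -0.10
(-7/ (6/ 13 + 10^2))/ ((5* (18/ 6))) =-91/ 19590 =-0.00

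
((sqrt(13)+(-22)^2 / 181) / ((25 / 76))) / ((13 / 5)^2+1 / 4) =2.72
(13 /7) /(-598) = -1 /322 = -0.00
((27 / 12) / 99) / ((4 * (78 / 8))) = 1 / 1716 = 0.00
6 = 6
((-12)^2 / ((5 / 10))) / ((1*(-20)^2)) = 18 / 25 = 0.72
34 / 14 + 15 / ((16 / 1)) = 377 / 112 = 3.37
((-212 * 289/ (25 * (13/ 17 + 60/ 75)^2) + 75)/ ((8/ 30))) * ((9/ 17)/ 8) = -2211269895/ 9622816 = -229.79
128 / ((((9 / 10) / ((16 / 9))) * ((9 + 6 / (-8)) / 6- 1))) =163840 / 243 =674.24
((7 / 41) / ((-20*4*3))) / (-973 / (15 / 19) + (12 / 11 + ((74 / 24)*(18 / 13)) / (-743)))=743743 / 1287397245128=0.00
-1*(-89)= 89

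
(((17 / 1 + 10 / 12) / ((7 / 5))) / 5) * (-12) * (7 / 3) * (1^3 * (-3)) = 214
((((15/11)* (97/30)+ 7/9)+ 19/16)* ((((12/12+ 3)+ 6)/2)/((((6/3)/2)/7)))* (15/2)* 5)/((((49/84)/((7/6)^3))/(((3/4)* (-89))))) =-38528889875/25344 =-1520237.13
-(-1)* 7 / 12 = 7 / 12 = 0.58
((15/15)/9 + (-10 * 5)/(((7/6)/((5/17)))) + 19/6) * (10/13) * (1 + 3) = -399580/13923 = -28.70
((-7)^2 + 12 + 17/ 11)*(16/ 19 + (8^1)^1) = 115584/ 209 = 553.03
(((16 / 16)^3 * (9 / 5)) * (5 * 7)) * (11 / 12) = 231 / 4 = 57.75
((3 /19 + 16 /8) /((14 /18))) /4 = 369 /532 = 0.69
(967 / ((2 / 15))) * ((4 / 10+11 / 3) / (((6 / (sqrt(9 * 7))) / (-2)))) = -58987 * sqrt(7) / 2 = -78032.47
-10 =-10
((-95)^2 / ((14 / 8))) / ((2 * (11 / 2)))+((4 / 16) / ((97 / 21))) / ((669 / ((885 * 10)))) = 1564143275 / 3331174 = 469.55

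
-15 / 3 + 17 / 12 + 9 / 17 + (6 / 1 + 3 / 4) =377 / 102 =3.70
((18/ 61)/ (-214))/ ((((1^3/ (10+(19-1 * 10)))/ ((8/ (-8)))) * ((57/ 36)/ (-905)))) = -97740/ 6527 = -14.97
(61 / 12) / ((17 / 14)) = 427 / 102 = 4.19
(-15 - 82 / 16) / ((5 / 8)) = -32.20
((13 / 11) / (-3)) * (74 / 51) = -962 / 1683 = -0.57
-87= -87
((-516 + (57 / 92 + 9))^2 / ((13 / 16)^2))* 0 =0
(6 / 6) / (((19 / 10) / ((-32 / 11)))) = -320 / 209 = -1.53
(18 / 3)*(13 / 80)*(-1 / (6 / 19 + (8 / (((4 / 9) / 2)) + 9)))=-247 / 11480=-0.02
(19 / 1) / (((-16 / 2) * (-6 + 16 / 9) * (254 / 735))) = 6615 / 4064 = 1.63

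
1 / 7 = 0.14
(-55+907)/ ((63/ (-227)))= -64468/ 21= -3069.90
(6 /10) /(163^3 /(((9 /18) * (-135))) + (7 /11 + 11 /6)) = -1782 /190545533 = -0.00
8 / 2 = 4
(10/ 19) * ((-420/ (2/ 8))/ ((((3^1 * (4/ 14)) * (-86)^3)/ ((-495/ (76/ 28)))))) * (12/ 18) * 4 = -22638000/ 28702027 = -0.79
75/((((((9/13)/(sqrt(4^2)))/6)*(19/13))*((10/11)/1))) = 37180/19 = 1956.84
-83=-83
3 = 3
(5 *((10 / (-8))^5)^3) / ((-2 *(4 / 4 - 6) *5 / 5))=-30517578125 / 2147483648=-14.21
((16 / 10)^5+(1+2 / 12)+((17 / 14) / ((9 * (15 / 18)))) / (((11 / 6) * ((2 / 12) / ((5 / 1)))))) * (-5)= -71.51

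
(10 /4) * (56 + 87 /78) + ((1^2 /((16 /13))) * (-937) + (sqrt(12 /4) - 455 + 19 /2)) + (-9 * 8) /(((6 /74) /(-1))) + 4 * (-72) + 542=sqrt(3) + 16219 /208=79.71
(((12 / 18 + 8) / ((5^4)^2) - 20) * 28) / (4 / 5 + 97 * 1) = -656249272 / 114609375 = -5.73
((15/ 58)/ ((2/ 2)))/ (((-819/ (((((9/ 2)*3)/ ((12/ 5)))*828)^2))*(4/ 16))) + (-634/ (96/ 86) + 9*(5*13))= -1734305149/ 63336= -27382.61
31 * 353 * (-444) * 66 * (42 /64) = -841768389 /4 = -210442097.25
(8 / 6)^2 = 16 / 9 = 1.78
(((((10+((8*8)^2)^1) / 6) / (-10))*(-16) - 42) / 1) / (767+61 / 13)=102661 / 75240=1.36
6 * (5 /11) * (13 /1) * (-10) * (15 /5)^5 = -947700 /11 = -86154.55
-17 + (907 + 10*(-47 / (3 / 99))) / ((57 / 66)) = -321589 / 19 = -16925.74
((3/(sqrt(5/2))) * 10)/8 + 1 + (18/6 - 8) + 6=2 + 3 * sqrt(10)/4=4.37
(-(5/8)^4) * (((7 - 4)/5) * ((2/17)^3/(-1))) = 375/2515456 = 0.00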